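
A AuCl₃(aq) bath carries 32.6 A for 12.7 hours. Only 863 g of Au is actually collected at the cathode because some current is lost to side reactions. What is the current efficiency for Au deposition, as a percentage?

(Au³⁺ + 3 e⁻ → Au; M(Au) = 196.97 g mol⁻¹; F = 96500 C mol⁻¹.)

85.1 %

Q = I·t = 32.60 × 45720 = 1490000 C; n(e⁻) = 1490000/96500 = 15.45 mol.
Theoretical n(Au) = n(e⁻)/3 = 5.148 mol, i.e. m_theo = 5.148 × 196.97 = 1014 g.
Efficiency = m_actual / m_theo = 863 / 1014 = 85.1 %.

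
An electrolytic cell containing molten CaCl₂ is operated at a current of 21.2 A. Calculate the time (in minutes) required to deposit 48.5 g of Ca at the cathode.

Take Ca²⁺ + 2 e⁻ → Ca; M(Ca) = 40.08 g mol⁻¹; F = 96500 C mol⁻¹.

n(Ca) = m/M = 48.5 / 40.08 = 1.210 mol.
Each Ca atom requires 2 electrons, so n(e⁻) = 2 × 1.210 = 2.420 mol.
Q = n(e⁻)·F = 2.420 × 96500 = 233500 C.
t = Q/I = 233500 / 21.20 A = 11020 s = 184 min.

184 min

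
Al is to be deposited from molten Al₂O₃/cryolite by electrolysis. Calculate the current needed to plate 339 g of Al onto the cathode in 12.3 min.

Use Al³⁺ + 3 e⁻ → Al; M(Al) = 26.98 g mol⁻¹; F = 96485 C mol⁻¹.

4930 A

n(Al) = 339 / 26.98 = 12.56 mol.
n(e⁻) = 3 × 12.56 = 37.69 mol.
Q = n(e⁻)·F = 37.69 × 96485 = 3637000 C.
I = Q/t = 3637000 / 738.00 s = 4930 A.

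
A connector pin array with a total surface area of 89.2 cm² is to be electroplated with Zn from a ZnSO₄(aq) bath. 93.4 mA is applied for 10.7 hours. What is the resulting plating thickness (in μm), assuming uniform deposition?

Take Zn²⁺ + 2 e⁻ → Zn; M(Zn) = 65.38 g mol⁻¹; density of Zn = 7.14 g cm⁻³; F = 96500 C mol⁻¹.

19.1 μm

Q = I·t = 0.09340 × 38520 = 3598 C; n(e⁻) = 0.03728 mol.
n(Zn) = n(e⁻)/2 = 0.01864 mol, so m = 0.01864 × 65.38 = 1.219 g.
Volume = m/ρ = 1.219 / 7.14 = 0.1707 cm³.
Thickness = V/A = 0.1707 / 89.2 = 0.00191 cm = 19.1 μm.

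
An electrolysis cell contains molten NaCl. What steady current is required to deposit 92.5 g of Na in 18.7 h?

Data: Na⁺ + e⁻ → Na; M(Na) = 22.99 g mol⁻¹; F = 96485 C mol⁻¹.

n(Na) = 92.5 / 22.99 = 4.023 mol.
n(e⁻) = 1 × 4.023 = 4.023 mol.
Q = n(e⁻)·F = 4.023 × 96485 = 388200 C.
I = Q/t = 388200 / 67320 s = 5.77 A.

5.77 A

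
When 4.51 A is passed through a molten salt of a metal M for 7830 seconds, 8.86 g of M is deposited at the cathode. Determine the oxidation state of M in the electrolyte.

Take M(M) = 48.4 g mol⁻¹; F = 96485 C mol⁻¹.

+2

Q = I·t = 4.510 A × 7830.0 s = 35310 C, so n(e⁻) = 35310/96485 = 0.3660 mol.
n(M) deposited = 8.86 / 48.4 = 0.1831 mol.
Electrons per atom = n(e⁻)/n(M) = 0.3660 / 0.1831 = 2.00 ≈ 2, so the ion is M²⁺.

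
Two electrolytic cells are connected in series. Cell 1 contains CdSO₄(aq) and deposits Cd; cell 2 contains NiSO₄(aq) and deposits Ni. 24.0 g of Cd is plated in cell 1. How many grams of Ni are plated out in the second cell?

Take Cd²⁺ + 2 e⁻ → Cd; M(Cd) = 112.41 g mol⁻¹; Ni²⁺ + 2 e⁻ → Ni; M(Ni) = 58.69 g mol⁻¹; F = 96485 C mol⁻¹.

12.5 g

n(Cd) = 24.0 / 112.41 = 0.2135 mol.
Since Cd²⁺ + 2 e⁻ → Cd, n(e⁻) passed = 2 × 0.2135 = 0.4270 mol.
Cells in series carry the same charge, so the same 0.4270 mol of electrons passes through cell 2.
Ni²⁺ + 2 e⁻ → Ni, so n(Ni) = 0.4270 / 2 = 0.2135 mol.
m(Ni) = 0.2135 × 58.69 = 12.5 g.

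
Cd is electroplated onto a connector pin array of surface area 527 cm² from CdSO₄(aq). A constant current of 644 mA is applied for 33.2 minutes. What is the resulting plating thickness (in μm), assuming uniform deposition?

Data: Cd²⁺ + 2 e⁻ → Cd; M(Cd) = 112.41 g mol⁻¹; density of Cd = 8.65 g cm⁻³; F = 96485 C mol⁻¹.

1.64 μm

Q = I·t = 0.6440 × 1992.0 = 1283 C; n(e⁻) = 0.01330 mol.
n(Cd) = n(e⁻)/2 = 0.006648 mol, so m = 0.006648 × 112.41 = 0.7473 g.
Volume = m/ρ = 0.7473 / 8.65 = 0.08639 cm³.
Thickness = V/A = 0.08639 / 527 = 1.64 × 10⁻⁴ cm = 1.64 μm.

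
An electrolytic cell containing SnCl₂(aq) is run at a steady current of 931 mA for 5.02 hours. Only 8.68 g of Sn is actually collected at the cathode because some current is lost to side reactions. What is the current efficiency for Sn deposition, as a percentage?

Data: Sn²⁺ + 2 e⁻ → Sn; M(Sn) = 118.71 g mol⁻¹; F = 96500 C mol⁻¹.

83.9 %

Q = I·t = 0.9310 × 18072 = 16830 C; n(e⁻) = 16830/96500 = 0.1744 mol.
Theoretical n(Sn) = n(e⁻)/2 = 0.08718 mol, i.e. m_theo = 0.08718 × 118.71 = 10.35 g.
Efficiency = m_actual / m_theo = 8.68 / 10.35 = 83.9 %.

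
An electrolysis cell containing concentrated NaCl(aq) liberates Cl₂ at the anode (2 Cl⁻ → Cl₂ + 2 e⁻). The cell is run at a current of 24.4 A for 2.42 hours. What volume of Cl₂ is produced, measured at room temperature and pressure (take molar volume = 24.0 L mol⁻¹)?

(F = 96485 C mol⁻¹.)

26.4 L

Q = I·t = 24.40 A × 8712.0 s = 212600 C.
n(e⁻) = Q/F = 212600 / 96485 = 2.203 mol.
2 electrons are transferred per Cl₂ molecule, so n(Cl₂) = 2.203 / 2 = 1.102 mol.
V = n × V_m = 1.102 × 24.0 = 26.4 L.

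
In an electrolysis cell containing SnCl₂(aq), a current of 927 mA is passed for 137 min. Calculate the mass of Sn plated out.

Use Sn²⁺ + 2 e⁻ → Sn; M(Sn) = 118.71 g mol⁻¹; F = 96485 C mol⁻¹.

4.69 g

Q = I·t = 0.9270 A × 8220.0 s = 7620 C.
n(e⁻) = Q/F = 7620 / 96485 = 0.07898 mol.
Sn²⁺ + 2 e⁻ → Sn, so n(Sn) = n(e⁻)/2 = 0.03949 mol.
m = n·M = 0.03949 × 118.71 = 4.69 g.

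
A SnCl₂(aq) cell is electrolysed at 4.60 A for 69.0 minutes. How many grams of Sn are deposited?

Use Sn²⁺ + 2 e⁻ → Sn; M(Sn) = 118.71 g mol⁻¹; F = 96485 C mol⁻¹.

Q = I·t = 4.600 A × 4140.0 s = 19040 C.
n(e⁻) = Q/F = 19040 / 96485 = 0.1974 mol.
Sn²⁺ + 2 e⁻ → Sn, so n(Sn) = n(e⁻)/2 = 0.09869 mol.
m = n·M = 0.09869 × 118.71 = 11.7 g.

11.7 g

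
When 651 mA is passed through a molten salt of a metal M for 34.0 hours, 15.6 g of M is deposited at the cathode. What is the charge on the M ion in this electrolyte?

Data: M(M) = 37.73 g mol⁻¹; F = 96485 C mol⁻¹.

+2

Q = I·t = 0.6510 A × 122400 s = 79680 C, so n(e⁻) = 79680/96485 = 0.8259 mol.
n(M) deposited = 15.6 / 37.73 = 0.4135 mol.
Electrons per atom = n(e⁻)/n(M) = 0.8259 / 0.4135 = 2.00 ≈ 2, so the ion is M²⁺.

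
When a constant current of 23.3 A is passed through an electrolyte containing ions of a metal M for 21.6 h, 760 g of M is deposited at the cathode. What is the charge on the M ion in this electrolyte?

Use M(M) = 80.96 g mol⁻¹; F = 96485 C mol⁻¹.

+2

Q = I·t = 23.30 A × 77760 s = 1812000 C, so n(e⁻) = 1812000/96485 = 18.78 mol.
n(M) deposited = 760 / 80.96 = 9.387 mol.
Electrons per atom = n(e⁻)/n(M) = 18.78 / 9.387 = 2.00 ≈ 2, so the ion is M²⁺.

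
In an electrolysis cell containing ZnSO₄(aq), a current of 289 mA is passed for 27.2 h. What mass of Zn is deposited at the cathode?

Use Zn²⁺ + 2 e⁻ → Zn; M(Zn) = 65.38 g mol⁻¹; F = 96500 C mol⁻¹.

9.59 g

Q = I·t = 0.2890 A × 97920 s = 28300 C.
n(e⁻) = Q/F = 28300 / 96500 = 0.2933 mol.
Zn²⁺ + 2 e⁻ → Zn, so n(Zn) = n(e⁻)/2 = 0.1466 mol.
m = n·M = 0.1466 × 65.38 = 9.59 g.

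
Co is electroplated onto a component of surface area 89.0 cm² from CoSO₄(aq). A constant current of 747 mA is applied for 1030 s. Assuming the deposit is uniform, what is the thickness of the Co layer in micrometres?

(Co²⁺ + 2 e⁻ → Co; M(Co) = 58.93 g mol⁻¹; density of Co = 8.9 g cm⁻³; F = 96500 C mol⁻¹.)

2.97 μm

Q = I·t = 0.7470 × 1030.0 = 769.4 C; n(e⁻) = 0.007973 mol.
n(Co) = n(e⁻)/2 = 0.003987 mol, so m = 0.003987 × 58.93 = 0.2349 g.
Volume = m/ρ = 0.2349 / 8.9 = 0.02640 cm³.
Thickness = V/A = 0.02640 / 89.0 = 2.97 × 10⁻⁴ cm = 2.97 μm.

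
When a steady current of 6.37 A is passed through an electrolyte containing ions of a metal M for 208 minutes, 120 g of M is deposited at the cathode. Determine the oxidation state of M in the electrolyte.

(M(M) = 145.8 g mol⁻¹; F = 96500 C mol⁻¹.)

Q = I·t = 6.370 A × 12480 s = 79500 C, so n(e⁻) = 79500/96500 = 0.8238 mol.
n(M) deposited = 120 / 145.8 = 0.8230 mol.
Electrons per atom = n(e⁻)/n(M) = 0.8238 / 0.8230 = 1.00 ≈ 1, so the ion is M⁺.

+1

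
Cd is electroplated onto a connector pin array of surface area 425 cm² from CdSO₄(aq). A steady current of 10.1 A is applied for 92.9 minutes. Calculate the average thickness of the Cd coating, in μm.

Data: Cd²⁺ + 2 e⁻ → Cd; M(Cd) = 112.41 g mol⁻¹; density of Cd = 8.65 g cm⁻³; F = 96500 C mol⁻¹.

Q = I·t = 10.10 × 5574.0 = 56300 C; n(e⁻) = 0.5834 mol.
n(Cd) = n(e⁻)/2 = 0.2917 mol, so m = 0.2917 × 112.41 = 32.79 g.
Volume = m/ρ = 32.79 / 8.65 = 3.791 cm³.
Thickness = V/A = 3.791 / 425 = 0.00892 cm = 89.2 μm.

89.2 μm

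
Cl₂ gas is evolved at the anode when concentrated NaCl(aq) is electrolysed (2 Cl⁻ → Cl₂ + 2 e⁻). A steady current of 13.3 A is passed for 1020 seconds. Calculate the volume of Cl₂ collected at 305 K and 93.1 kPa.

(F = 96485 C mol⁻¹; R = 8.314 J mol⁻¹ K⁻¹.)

Q = I·t = 13.30 A × 1020.0 s = 13570 C.
n(e⁻) = Q/F = 13570 / 96485 = 0.1406 mol.
2 electrons are transferred per Cl₂ molecule, so n(Cl₂) = 0.1406 / 2 = 0.07030 mol.
V = nRT/P = (0.07030 × 8.314 × 305) / (93.1 × 10³ Pa) = 0.00191 m³ = 1.91 L.

1.91 L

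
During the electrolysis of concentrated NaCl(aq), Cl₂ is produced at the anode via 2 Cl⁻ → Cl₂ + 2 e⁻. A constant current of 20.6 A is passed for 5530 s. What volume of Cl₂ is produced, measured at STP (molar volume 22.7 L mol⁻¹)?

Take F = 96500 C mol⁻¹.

Q = I·t = 20.60 A × 5530.0 s = 113900 C.
n(e⁻) = Q/F = 113900 / 96500 = 1.180 mol.
2 electrons are transferred per Cl₂ molecule, so n(Cl₂) = 1.180 / 2 = 0.5902 mol.
V = n × V_m = 0.5902 × 22.7 = 13.4 L.

13.4 L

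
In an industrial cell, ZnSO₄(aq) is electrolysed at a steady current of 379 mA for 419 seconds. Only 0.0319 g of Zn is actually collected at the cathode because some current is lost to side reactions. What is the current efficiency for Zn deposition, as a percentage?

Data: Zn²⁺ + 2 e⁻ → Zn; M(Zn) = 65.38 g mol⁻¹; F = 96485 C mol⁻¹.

59.3 %

Q = I·t = 0.3790 × 419.00 = 158.8 C; n(e⁻) = 158.8/96485 = 0.001646 mol.
Theoretical n(Zn) = n(e⁻)/2 = 0.0008229 mol, i.e. m_theo = 0.0008229 × 65.38 = 0.05380 g.
Efficiency = m_actual / m_theo = 0.0319 / 0.05380 = 59.3 %.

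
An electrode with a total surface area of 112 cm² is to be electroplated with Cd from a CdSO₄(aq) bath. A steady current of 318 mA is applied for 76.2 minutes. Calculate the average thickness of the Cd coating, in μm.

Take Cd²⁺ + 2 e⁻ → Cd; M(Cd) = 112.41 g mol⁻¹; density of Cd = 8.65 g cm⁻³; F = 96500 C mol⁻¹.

8.74 μm

Q = I·t = 0.3180 × 4572.0 = 1454 C; n(e⁻) = 0.01507 mol.
n(Cd) = n(e⁻)/2 = 0.007533 mol, so m = 0.007533 × 112.41 = 0.8468 g.
Volume = m/ρ = 0.8468 / 8.65 = 0.09790 cm³.
Thickness = V/A = 0.09790 / 112 = 8.74 × 10⁻⁴ cm = 8.74 μm.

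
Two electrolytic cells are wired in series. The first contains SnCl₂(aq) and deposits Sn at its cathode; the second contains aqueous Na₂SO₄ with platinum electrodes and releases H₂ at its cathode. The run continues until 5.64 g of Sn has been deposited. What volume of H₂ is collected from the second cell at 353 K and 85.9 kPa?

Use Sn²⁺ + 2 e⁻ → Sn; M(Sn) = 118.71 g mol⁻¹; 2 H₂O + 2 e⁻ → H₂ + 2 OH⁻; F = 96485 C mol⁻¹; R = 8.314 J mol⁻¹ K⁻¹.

n(Sn) = 5.64 / 118.71 = 0.04751 mol, so n(e⁻) = 2 × 0.04751 = 0.09502 mol.
The cells are in series, so the same 0.09502 mol of electrons passes through the second cell.
2 H₂O + 2 e⁻ → H₂ + 2 OH⁻ — 2 mol e⁻ per mol H₂, so n(H₂) = 0.09502/2 = 0.04751 mol.
V = nRT/P = (0.04751 × 8.314 × 353) / (85.9 × 10³) = 0.00162 m³ = 1.62 L.

1.62 L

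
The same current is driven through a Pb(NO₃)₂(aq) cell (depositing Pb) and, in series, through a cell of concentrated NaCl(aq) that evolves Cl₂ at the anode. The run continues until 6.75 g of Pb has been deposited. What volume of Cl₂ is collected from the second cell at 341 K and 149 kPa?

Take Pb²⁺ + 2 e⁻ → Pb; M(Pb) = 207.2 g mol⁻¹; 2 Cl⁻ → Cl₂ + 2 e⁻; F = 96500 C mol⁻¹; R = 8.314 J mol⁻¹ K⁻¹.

n(Pb) = 6.75 / 207.2 = 0.03258 mol, so n(e⁻) = 2 × 0.03258 = 0.06515 mol.
The cells are in series, so the same 0.06515 mol of electrons passes through the second cell.
2 Cl⁻ → Cl₂ + 2 e⁻ — 2 mol e⁻ per mol Cl₂, so n(Cl₂) = 0.06515/2 = 0.03258 mol.
V = nRT/P = (0.03258 × 8.314 × 341) / (149 × 10³) = 6.20 × 10⁻⁴ m³ = 0.620 L.

0.620 L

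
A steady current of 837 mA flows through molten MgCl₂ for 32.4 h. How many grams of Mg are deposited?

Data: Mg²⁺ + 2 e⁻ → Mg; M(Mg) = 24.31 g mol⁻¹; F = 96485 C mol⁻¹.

12.3 g

Q = I·t = 0.8370 A × 116640 s = 97630 C.
n(e⁻) = Q/F = 97630 / 96485 = 1.012 mol.
Mg²⁺ + 2 e⁻ → Mg, so n(Mg) = n(e⁻)/2 = 0.5059 mol.
m = n·M = 0.5059 × 24.31 = 12.3 g.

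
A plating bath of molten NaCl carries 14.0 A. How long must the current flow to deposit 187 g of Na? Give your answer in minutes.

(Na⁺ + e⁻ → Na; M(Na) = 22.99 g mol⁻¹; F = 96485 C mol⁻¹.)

934 min

n(Na) = m/M = 187 / 22.99 = 8.134 mol.
Each Na atom requires 1 electron, so n(e⁻) = 1 × 8.134 = 8.134 mol.
Q = n(e⁻)·F = 8.134 × 96485 = 784800 C.
t = Q/I = 784800 / 14.00 A = 56060 s = 934 min.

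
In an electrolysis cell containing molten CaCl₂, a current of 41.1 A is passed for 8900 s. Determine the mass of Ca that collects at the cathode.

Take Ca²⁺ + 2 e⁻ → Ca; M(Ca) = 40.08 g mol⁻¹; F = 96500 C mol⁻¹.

76.0 g

Q = I·t = 41.10 A × 8900.0 s = 365800 C.
n(e⁻) = Q/F = 365800 / 96500 = 3.791 mol.
Ca²⁺ + 2 e⁻ → Ca, so n(Ca) = n(e⁻)/2 = 1.895 mol.
m = n·M = 1.895 × 40.08 = 76.0 g.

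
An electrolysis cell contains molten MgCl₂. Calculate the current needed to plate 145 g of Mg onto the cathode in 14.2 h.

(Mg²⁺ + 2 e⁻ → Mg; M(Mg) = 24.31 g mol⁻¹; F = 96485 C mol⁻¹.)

n(Mg) = 145 / 24.31 = 5.965 mol.
n(e⁻) = 2 × 5.965 = 11.93 mol.
Q = n(e⁻)·F = 11.93 × 96485 = 1151000 C.
I = Q/t = 1151000 / 51120 s = 22.5 A.

22.5 A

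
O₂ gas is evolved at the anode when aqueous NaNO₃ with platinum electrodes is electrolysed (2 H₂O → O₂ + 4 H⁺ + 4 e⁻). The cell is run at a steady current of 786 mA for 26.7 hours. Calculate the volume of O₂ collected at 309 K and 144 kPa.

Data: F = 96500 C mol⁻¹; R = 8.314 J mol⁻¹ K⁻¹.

Q = I·t = 0.7860 A × 96120 s = 75550 C.
n(e⁻) = Q/F = 75550 / 96500 = 0.7829 mol.
4 electrons are transferred per O₂ molecule, so n(O₂) = 0.7829 / 4 = 0.1957 mol.
V = nRT/P = (0.1957 × 8.314 × 309) / (144 × 10³ Pa) = 0.00349 m³ = 3.49 L.

3.49 L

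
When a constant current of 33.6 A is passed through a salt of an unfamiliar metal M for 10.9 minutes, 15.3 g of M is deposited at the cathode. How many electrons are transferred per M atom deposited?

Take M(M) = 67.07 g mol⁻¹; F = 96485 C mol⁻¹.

Q = I·t = 33.60 A × 654.00 s = 21970 C, so n(e⁻) = 21970/96485 = 0.2277 mol.
n(M) deposited = 15.3 / 67.07 = 0.2281 mol.
Electrons per atom = n(e⁻)/n(M) = 0.2277 / 0.2281 = 0.998 ≈ 1, so the ion is M⁺.

1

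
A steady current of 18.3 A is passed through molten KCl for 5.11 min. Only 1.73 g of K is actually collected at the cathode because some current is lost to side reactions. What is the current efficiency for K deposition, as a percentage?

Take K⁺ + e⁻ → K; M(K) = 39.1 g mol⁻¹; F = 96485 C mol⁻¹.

Q = I·t = 18.30 × 306.60 = 5611 C; n(e⁻) = 5611/96485 = 0.05815 mol.
Theoretical n(K) = n(e⁻)/1 = 0.05815 mol, i.e. m_theo = 0.05815 × 39.1 = 2.274 g.
Efficiency = m_actual / m_theo = 1.73 / 2.274 = 76.1 %.

76.1 %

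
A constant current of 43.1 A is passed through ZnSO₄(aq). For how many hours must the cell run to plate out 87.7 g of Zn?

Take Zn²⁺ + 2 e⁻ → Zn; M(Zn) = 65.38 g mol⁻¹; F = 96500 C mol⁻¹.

1.67 h

n(Zn) = m/M = 87.7 / 65.38 = 1.341 mol.
Each Zn atom requires 2 electrons, so n(e⁻) = 2 × 1.341 = 2.683 mol.
Q = n(e⁻)·F = 2.683 × 96500 = 258900 C.
t = Q/I = 258900 / 43.10 A = 6007 s = 1.67 h.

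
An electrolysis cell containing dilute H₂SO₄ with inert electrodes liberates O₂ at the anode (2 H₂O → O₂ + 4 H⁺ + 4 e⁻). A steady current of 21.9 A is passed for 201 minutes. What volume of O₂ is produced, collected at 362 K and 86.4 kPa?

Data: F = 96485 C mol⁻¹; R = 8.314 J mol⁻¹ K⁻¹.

Q = I·t = 21.90 A × 12060 s = 264100 C.
n(e⁻) = Q/F = 264100 / 96485 = 2.737 mol.
4 electrons are transferred per O₂ molecule, so n(O₂) = 2.737 / 4 = 0.6843 mol.
V = nRT/P = (0.6843 × 8.314 × 362) / (86.4 × 10³ Pa) = 0.0238 m³ = 23.8 L.

23.8 L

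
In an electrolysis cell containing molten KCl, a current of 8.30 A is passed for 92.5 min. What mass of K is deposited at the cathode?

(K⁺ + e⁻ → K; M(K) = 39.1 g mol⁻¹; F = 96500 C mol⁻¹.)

Q = I·t = 8.300 A × 5550.0 s = 46070 C.
n(e⁻) = Q/F = 46070 / 96500 = 0.4774 mol.
K⁺ + e⁻ → K, so n(K) = n(e⁻)/1 = 0.4774 mol.
m = n·M = 0.4774 × 39.1 = 18.7 g.

18.7 g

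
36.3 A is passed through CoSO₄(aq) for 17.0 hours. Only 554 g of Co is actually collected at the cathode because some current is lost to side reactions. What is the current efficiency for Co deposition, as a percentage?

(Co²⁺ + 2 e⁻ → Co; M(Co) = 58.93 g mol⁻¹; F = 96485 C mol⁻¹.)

81.7 %

Q = I·t = 36.30 × 61200 = 2222000 C; n(e⁻) = 2222000/96485 = 23.02 mol.
Theoretical n(Co) = n(e⁻)/2 = 11.51 mol, i.e. m_theo = 11.51 × 58.93 = 678.4 g.
Efficiency = m_actual / m_theo = 554 / 678.4 = 81.7 %.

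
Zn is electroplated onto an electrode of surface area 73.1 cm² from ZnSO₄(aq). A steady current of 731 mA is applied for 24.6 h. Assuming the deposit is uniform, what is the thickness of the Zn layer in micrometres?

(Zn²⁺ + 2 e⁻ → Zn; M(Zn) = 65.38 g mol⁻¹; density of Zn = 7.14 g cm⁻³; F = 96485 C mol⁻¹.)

Q = I·t = 0.7310 × 88560 = 64740 C; n(e⁻) = 0.6710 mol.
n(Zn) = n(e⁻)/2 = 0.3355 mol, so m = 0.3355 × 65.38 = 21.93 g.
Volume = m/ρ = 21.93 / 7.14 = 3.072 cm³.
Thickness = V/A = 3.072 / 73.1 = 0.0420 cm = 420 μm.

420 μm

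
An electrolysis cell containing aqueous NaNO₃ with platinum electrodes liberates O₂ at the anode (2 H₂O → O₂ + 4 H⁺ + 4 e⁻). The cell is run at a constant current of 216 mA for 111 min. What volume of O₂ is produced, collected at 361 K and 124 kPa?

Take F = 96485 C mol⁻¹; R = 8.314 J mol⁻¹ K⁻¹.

0.0902 L

Q = I·t = 0.2160 A × 6660.0 s = 1439 C.
n(e⁻) = Q/F = 1439 / 96485 = 0.01491 mol.
4 electrons are transferred per O₂ molecule, so n(O₂) = 0.01491 / 4 = 0.003727 mol.
V = nRT/P = (0.003727 × 8.314 × 361) / (124 × 10³ Pa) = 9.02 × 10⁻⁵ m³ = 0.0902 L.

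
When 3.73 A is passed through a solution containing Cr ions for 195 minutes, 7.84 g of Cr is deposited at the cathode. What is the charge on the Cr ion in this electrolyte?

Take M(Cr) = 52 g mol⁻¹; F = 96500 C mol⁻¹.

Q = I·t = 3.730 A × 11700 s = 43640 C, so n(e⁻) = 43640/96500 = 0.4522 mol.
n(Cr) deposited = 7.84 / 52 = 0.1508 mol.
Electrons per atom = n(e⁻)/n(Cr) = 0.4522 / 0.1508 = 3.00 ≈ 3, so the ion is Cr³⁺.

+3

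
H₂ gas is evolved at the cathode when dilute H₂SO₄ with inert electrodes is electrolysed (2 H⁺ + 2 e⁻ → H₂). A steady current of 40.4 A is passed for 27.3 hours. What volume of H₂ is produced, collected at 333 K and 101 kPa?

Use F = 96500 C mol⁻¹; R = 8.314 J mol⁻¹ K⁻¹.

564 L

Q = I·t = 40.40 A × 98280 s = 3971000 C.
n(e⁻) = Q/F = 3971000 / 96500 = 41.15 mol.
2 electrons are transferred per H₂ molecule, so n(H₂) = 41.15 / 2 = 20.57 mol.
V = nRT/P = (20.57 × 8.314 × 333) / (101 × 10³ Pa) = 0.564 m³ = 564 L.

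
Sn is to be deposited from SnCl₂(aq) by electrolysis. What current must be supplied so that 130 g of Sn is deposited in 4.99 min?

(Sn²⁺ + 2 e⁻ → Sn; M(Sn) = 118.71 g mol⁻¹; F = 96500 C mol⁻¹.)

n(Sn) = 130 / 118.71 = 1.095 mol.
n(e⁻) = 2 × 1.095 = 2.190 mol.
Q = n(e⁻)·F = 2.190 × 96500 = 211400 C.
I = Q/t = 211400 / 299.40 s = 706 A.

706 A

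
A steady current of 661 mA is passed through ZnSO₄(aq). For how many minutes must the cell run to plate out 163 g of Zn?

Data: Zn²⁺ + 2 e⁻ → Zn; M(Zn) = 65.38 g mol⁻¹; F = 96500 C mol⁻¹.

n(Zn) = m/M = 163 / 65.38 = 2.493 mol.
Each Zn atom requires 2 electrons, so n(e⁻) = 2 × 2.493 = 4.986 mol.
Q = n(e⁻)·F = 4.986 × 96500 = 481200 C.
t = Q/I = 481200 / 0.6610 A = 727900 s = 12100 min.

12100 min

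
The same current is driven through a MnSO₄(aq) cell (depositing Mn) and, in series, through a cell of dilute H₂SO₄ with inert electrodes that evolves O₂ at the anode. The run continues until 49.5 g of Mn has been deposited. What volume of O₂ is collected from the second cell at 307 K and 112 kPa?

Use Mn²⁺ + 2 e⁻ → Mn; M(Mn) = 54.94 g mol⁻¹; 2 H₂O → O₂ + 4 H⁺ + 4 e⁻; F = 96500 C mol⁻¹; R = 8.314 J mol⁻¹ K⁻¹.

10.3 L

n(Mn) = 49.5 / 54.94 = 0.9010 mol, so n(e⁻) = 2 × 0.9010 = 1.802 mol.
The cells are in series, so the same 1.802 mol of electrons passes through the second cell.
2 H₂O → O₂ + 4 H⁺ + 4 e⁻ — 4 mol e⁻ per mol O₂, so n(O₂) = 1.802/4 = 0.4505 mol.
V = nRT/P = (0.4505 × 8.314 × 307) / (112 × 10³) = 0.0103 m³ = 10.3 L.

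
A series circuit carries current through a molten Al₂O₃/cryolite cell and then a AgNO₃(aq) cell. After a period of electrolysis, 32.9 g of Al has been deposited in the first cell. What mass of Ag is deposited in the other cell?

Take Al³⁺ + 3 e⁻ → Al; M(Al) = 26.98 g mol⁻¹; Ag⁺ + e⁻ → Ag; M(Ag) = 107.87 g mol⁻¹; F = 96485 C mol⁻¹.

395 g

n(Al) = 32.9 / 26.98 = 1.219 mol.
Since Al³⁺ + 3 e⁻ → Al, n(e⁻) passed = 3 × 1.219 = 3.658 mol.
Cells in series carry the same charge, so the same 3.658 mol of electrons passes through cell 2.
Ag⁺ + e⁻ → Ag, so n(Ag) = 3.658 / 1 = 3.658 mol.
m(Ag) = 3.658 × 107.87 = 395 g.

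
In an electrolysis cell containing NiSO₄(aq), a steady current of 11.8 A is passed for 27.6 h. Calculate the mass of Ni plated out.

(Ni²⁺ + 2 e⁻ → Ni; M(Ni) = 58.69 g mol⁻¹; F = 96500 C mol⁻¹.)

Q = I·t = 11.80 A × 99360 s = 1172000 C.
n(e⁻) = Q/F = 1172000 / 96500 = 12.15 mol.
Ni²⁺ + 2 e⁻ → Ni, so n(Ni) = n(e⁻)/2 = 6.075 mol.
m = n·M = 6.075 × 58.69 = 357 g.

357 g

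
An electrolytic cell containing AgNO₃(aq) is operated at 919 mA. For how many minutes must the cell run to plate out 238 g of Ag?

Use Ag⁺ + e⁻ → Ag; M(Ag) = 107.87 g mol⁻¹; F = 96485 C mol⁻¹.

3860 min

n(Ag) = m/M = 238 / 107.87 = 2.206 mol.
Each Ag atom requires 1 electron, so n(e⁻) = 1 × 2.206 = 2.206 mol.
Q = n(e⁻)·F = 2.206 × 96485 = 212900 C.
t = Q/I = 212900 / 0.9190 A = 231600 s = 3860 min.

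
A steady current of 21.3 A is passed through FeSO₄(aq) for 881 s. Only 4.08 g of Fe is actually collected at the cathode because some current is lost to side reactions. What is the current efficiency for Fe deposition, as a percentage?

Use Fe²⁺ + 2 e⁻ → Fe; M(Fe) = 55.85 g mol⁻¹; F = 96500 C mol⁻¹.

75.1 %

Q = I·t = 21.30 × 881.00 = 18770 C; n(e⁻) = 18770/96500 = 0.1945 mol.
Theoretical n(Fe) = n(e⁻)/2 = 0.09723 mol, i.e. m_theo = 0.09723 × 55.85 = 5.430 g.
Efficiency = m_actual / m_theo = 4.08 / 5.430 = 75.1 %.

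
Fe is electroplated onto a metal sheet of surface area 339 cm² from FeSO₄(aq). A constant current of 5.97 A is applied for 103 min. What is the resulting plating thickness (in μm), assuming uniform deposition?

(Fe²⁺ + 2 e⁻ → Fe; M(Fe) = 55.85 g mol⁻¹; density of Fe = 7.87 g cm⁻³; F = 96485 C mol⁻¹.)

40.0 μm

Q = I·t = 5.970 × 6180.0 = 36890 C; n(e⁻) = 0.3824 mol.
n(Fe) = n(e⁻)/2 = 0.1912 mol, so m = 0.1912 × 55.85 = 10.68 g.
Volume = m/ρ = 10.68 / 7.87 = 1.357 cm³.
Thickness = V/A = 1.357 / 339 = 0.00400 cm = 40.0 μm.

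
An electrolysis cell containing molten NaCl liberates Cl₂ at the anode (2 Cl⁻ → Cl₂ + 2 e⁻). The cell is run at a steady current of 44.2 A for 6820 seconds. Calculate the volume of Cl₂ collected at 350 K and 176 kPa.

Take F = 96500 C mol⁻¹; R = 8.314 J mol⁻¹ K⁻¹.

25.8 L

Q = I·t = 44.20 A × 6820.0 s = 301400 C.
n(e⁻) = Q/F = 301400 / 96500 = 3.124 mol.
2 electrons are transferred per Cl₂ molecule, so n(Cl₂) = 3.124 / 2 = 1.562 mol.
V = nRT/P = (1.562 × 8.314 × 350) / (176 × 10³ Pa) = 0.0258 m³ = 25.8 L.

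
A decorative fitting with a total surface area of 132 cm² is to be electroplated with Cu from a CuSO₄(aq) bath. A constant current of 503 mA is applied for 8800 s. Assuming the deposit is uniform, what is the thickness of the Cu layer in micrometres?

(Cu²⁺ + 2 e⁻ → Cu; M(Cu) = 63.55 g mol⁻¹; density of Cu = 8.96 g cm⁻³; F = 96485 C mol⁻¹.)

Q = I·t = 0.5030 × 8800.0 = 4426 C; n(e⁻) = 0.04588 mol.
n(Cu) = n(e⁻)/2 = 0.02294 mol, so m = 0.02294 × 63.55 = 1.458 g.
Volume = m/ρ = 1.458 / 8.96 = 0.1627 cm³.
Thickness = V/A = 0.1627 / 132 = 0.00123 cm = 12.3 μm.

12.3 μm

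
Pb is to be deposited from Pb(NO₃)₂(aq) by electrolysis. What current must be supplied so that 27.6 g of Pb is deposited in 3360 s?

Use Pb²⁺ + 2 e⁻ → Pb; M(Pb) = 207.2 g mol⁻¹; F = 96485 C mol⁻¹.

n(Pb) = 27.6 / 207.2 = 0.1332 mol.
n(e⁻) = 2 × 0.1332 = 0.2664 mol.
Q = n(e⁻)·F = 0.2664 × 96485 = 25700 C.
I = Q/t = 25700 / 3360.0 s = 7.65 A.

7.65 A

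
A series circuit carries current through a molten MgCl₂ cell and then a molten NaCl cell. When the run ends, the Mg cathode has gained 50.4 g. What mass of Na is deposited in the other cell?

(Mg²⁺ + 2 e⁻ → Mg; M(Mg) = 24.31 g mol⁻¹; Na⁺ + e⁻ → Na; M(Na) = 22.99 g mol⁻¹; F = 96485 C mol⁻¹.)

n(Mg) = 50.4 / 24.31 = 2.073 mol.
Since Mg²⁺ + 2 e⁻ → Mg, n(e⁻) passed = 2 × 2.073 = 4.146 mol.
Cells in series carry the same charge, so the same 4.146 mol of electrons passes through cell 2.
Na⁺ + e⁻ → Na, so n(Na) = 4.146 / 1 = 4.146 mol.
m(Na) = 4.146 × 22.99 = 95.3 g.

95.3 g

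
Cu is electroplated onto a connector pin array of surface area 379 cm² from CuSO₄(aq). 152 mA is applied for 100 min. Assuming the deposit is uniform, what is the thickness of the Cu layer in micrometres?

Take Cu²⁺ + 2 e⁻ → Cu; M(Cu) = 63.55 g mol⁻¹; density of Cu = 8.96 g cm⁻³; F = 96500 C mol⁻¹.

0.884 μm

Q = I·t = 0.1520 × 6000.0 = 912.0 C; n(e⁻) = 0.009451 mol.
n(Cu) = n(e⁻)/2 = 0.004725 mol, so m = 0.004725 × 63.55 = 0.3003 g.
Volume = m/ρ = 0.3003 / 8.96 = 0.03352 cm³.
Thickness = V/A = 0.03352 / 379 = 8.84 × 10⁻⁵ cm = 0.884 μm.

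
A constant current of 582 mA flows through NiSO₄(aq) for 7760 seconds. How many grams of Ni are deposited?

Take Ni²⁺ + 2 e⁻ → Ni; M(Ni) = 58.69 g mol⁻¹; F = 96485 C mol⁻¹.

1.37 g

Q = I·t = 0.5820 A × 7760.0 s = 4516 C.
n(e⁻) = Q/F = 4516 / 96485 = 0.04681 mol.
Ni²⁺ + 2 e⁻ → Ni, so n(Ni) = n(e⁻)/2 = 0.02340 mol.
m = n·M = 0.02340 × 58.69 = 1.37 g.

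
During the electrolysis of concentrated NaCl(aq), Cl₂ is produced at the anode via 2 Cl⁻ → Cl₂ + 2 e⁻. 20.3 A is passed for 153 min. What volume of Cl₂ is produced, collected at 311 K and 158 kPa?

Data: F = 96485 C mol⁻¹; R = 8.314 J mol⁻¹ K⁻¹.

15.8 L

Q = I·t = 20.30 A × 9180.0 s = 186400 C.
n(e⁻) = Q/F = 186400 / 96485 = 1.931 mol.
2 electrons are transferred per Cl₂ molecule, so n(Cl₂) = 1.931 / 2 = 0.9657 mol.
V = nRT/P = (0.9657 × 8.314 × 311) / (158 × 10³ Pa) = 0.0158 m³ = 15.8 L.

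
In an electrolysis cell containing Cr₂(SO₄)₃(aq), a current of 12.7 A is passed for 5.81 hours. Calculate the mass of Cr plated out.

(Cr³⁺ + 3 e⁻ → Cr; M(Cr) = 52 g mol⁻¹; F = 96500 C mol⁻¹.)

Q = I·t = 12.70 A × 20916 s = 265600 C.
n(e⁻) = Q/F = 265600 / 96500 = 2.753 mol.
Cr³⁺ + 3 e⁻ → Cr, so n(Cr) = n(e⁻)/3 = 0.9176 mol.
m = n·M = 0.9176 × 52 = 47.7 g.

47.7 g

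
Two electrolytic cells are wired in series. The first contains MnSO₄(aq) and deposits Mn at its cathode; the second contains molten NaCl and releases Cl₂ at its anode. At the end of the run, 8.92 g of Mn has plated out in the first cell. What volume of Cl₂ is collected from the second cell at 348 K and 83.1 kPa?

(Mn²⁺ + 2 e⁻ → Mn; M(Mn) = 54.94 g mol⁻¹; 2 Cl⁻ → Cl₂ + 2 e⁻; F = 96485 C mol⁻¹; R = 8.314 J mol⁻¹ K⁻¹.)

5.65 L

n(Mn) = 8.92 / 54.94 = 0.1624 mol, so n(e⁻) = 2 × 0.1624 = 0.3247 mol.
The cells are in series, so the same 0.3247 mol of electrons passes through the second cell.
2 Cl⁻ → Cl₂ + 2 e⁻ — 2 mol e⁻ per mol Cl₂, so n(Cl₂) = 0.3247/2 = 0.1624 mol.
V = nRT/P = (0.1624 × 8.314 × 348) / (83.1 × 10³) = 0.00565 m³ = 5.65 L.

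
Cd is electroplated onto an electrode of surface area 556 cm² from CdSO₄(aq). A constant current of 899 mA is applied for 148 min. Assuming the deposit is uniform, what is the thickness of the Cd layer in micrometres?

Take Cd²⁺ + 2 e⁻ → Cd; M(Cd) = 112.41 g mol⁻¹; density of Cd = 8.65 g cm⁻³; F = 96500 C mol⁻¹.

Q = I·t = 0.8990 × 8880.0 = 7983 C; n(e⁻) = 0.08273 mol.
n(Cd) = n(e⁻)/2 = 0.04136 mol, so m = 0.04136 × 112.41 = 4.650 g.
Volume = m/ρ = 4.650 / 8.65 = 0.5375 cm³.
Thickness = V/A = 0.5375 / 556 = 9.67 × 10⁻⁴ cm = 9.67 μm.

9.67 μm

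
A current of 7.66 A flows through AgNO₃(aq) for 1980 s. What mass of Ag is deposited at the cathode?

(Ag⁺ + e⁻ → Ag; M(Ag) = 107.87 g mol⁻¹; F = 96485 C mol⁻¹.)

Q = I·t = 7.660 A × 1980.0 s = 15170 C.
n(e⁻) = Q/F = 15170 / 96485 = 0.1572 mol.
Ag⁺ + e⁻ → Ag, so n(Ag) = n(e⁻)/1 = 0.1572 mol.
m = n·M = 0.1572 × 107.87 = 17.0 g.

17.0 g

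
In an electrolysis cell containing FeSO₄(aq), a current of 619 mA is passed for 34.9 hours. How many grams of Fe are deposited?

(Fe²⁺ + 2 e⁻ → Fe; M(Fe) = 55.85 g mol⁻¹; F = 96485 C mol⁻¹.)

Q = I·t = 0.6190 A × 125640 s = 77770 C.
n(e⁻) = Q/F = 77770 / 96485 = 0.8060 mol.
Fe²⁺ + 2 e⁻ → Fe, so n(Fe) = n(e⁻)/2 = 0.4030 mol.
m = n·M = 0.4030 × 55.85 = 22.5 g.

22.5 g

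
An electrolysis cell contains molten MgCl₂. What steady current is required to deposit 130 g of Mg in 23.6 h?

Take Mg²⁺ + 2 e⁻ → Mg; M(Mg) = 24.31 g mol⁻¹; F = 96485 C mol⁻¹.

12.1 A

n(Mg) = 130 / 24.31 = 5.348 mol.
n(e⁻) = 2 × 5.348 = 10.70 mol.
Q = n(e⁻)·F = 10.70 × 96485 = 1032000 C.
I = Q/t = 1032000 / 84960 s = 12.1 A.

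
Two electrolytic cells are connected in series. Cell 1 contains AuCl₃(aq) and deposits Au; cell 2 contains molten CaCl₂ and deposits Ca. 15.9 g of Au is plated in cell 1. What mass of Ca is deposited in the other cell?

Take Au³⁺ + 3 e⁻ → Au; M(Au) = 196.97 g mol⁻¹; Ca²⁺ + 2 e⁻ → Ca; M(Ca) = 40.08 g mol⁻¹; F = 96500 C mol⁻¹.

4.85 g

n(Au) = 15.9 / 196.97 = 0.08072 mol.
Since Au³⁺ + 3 e⁻ → Au, n(e⁻) passed = 3 × 0.08072 = 0.2422 mol.
Cells in series carry the same charge, so the same 0.2422 mol of electrons passes through cell 2.
Ca²⁺ + 2 e⁻ → Ca, so n(Ca) = 0.2422 / 2 = 0.1211 mol.
m(Ca) = 0.1211 × 40.08 = 4.85 g.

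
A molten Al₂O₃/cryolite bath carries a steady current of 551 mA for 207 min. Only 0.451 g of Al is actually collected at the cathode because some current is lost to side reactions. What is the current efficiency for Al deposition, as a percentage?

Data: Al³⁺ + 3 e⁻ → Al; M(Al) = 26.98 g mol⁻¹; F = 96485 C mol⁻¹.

70.7 %

Q = I·t = 0.5510 × 12420 = 6843 C; n(e⁻) = 6843/96485 = 0.07093 mol.
Theoretical n(Al) = n(e⁻)/3 = 0.02364 mol, i.e. m_theo = 0.02364 × 26.98 = 0.6379 g.
Efficiency = m_actual / m_theo = 0.451 / 0.6379 = 70.7 %.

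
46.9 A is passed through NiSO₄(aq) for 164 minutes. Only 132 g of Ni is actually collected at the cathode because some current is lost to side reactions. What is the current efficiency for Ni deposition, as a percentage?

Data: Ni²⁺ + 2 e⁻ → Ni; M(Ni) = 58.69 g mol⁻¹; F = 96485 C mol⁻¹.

Q = I·t = 46.90 × 9840.0 = 461500 C; n(e⁻) = 461500/96485 = 4.783 mol.
Theoretical n(Ni) = n(e⁻)/2 = 2.392 mol, i.e. m_theo = 2.392 × 58.69 = 140.4 g.
Efficiency = m_actual / m_theo = 132 / 140.4 = 94.0 %.

94.0 %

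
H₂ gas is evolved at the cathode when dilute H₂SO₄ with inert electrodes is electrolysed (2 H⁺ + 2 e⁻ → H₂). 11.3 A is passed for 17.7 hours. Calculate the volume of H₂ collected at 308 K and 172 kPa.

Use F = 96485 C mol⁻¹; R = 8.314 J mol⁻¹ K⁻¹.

55.6 L

Q = I·t = 11.30 A × 63720 s = 720000 C.
n(e⁻) = Q/F = 720000 / 96485 = 7.463 mol.
2 electrons are transferred per H₂ molecule, so n(H₂) = 7.463 / 2 = 3.731 mol.
V = nRT/P = (3.731 × 8.314 × 308) / (172 × 10³ Pa) = 0.0556 m³ = 55.6 L.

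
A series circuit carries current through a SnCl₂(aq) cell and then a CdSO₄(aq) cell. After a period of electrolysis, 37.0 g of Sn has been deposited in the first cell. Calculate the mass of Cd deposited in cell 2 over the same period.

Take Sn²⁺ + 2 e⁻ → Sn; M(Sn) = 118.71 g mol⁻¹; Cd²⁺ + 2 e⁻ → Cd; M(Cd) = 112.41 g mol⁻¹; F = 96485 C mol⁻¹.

n(Sn) = 37.0 / 118.71 = 0.3117 mol.
Since Sn²⁺ + 2 e⁻ → Sn, n(e⁻) passed = 2 × 0.3117 = 0.6234 mol.
Cells in series carry the same charge, so the same 0.6234 mol of electrons passes through cell 2.
Cd²⁺ + 2 e⁻ → Cd, so n(Cd) = 0.6234 / 2 = 0.3117 mol.
m(Cd) = 0.3117 × 112.41 = 35.0 g.

35.0 g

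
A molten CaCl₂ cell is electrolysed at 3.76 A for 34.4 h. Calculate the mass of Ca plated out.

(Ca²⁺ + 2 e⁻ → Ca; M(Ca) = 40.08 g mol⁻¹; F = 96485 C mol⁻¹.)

Q = I·t = 3.760 A × 123840 s = 465600 C.
n(e⁻) = Q/F = 465600 / 96485 = 4.826 mol.
Ca²⁺ + 2 e⁻ → Ca, so n(Ca) = n(e⁻)/2 = 2.413 mol.
m = n·M = 2.413 × 40.08 = 96.7 g.

96.7 g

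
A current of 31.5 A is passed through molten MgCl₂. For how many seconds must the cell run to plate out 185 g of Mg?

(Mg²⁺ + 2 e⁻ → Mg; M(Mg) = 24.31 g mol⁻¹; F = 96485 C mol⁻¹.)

n(Mg) = m/M = 185 / 24.31 = 7.610 mol.
Each Mg atom requires 2 electrons, so n(e⁻) = 2 × 7.610 = 15.22 mol.
Q = n(e⁻)·F = 15.22 × 96485 = 1469000 C.
t = Q/I = 1469000 / 31.50 A = 46620 s.

46600 s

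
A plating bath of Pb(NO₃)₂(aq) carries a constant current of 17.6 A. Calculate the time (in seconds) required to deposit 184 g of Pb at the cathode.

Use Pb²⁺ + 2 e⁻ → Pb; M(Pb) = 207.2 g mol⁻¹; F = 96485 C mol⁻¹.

9740 s

n(Pb) = m/M = 184 / 207.2 = 0.8880 mol.
Each Pb atom requires 2 electrons, so n(e⁻) = 2 × 0.8880 = 1.776 mol.
Q = n(e⁻)·F = 1.776 × 96485 = 171400 C.
t = Q/I = 171400 / 17.60 A = 9737 s.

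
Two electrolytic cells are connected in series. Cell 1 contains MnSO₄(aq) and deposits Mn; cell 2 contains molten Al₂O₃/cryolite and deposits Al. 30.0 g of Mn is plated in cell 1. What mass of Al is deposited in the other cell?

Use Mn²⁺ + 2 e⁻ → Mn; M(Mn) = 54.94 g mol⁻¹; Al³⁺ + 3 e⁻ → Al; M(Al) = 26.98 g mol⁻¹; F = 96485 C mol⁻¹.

n(Mn) = 30.0 / 54.94 = 0.5461 mol.
Since Mn²⁺ + 2 e⁻ → Mn, n(e⁻) passed = 2 × 0.5461 = 1.092 mol.
Cells in series carry the same charge, so the same 1.092 mol of electrons passes through cell 2.
Al³⁺ + 3 e⁻ → Al, so n(Al) = 1.092 / 3 = 0.3640 mol.
m(Al) = 0.3640 × 26.98 = 9.82 g.

9.82 g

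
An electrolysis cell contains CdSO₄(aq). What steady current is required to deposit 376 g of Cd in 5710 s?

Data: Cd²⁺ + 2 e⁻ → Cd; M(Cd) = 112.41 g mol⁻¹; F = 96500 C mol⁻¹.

113 A

n(Cd) = 376 / 112.41 = 3.345 mol.
n(e⁻) = 2 × 3.345 = 6.690 mol.
Q = n(e⁻)·F = 6.690 × 96500 = 645600 C.
I = Q/t = 645600 / 5710.0 s = 113 A.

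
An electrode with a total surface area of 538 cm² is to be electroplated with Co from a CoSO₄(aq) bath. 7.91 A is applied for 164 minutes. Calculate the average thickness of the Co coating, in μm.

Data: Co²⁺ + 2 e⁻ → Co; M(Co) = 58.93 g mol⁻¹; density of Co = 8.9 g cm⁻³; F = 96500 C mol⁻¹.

Q = I·t = 7.910 × 9840.0 = 77830 C; n(e⁻) = 0.8066 mol.
n(Co) = n(e⁻)/2 = 0.4033 mol, so m = 0.4033 × 58.93 = 23.77 g.
Volume = m/ρ = 23.77 / 8.9 = 2.670 cm³.
Thickness = V/A = 2.670 / 538 = 0.00496 cm = 49.6 μm.

49.6 μm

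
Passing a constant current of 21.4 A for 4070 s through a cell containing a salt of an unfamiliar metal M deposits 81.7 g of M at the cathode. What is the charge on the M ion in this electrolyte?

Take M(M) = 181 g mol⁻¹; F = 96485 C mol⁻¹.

Q = I·t = 21.40 A × 4070.0 s = 87100 C, so n(e⁻) = 87100/96485 = 0.9027 mol.
n(M) deposited = 81.7 / 181 = 0.4514 mol.
Electrons per atom = n(e⁻)/n(M) = 0.9027 / 0.4514 = 2.00 ≈ 2, so the ion is M²⁺.

+2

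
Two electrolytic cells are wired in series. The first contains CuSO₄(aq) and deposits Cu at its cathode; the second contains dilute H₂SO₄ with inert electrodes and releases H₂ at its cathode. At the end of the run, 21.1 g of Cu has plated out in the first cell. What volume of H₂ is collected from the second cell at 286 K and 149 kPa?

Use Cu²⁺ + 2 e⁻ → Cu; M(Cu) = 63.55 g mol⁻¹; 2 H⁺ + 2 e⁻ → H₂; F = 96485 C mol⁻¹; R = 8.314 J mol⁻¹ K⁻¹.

5.30 L

n(Cu) = 21.1 / 63.55 = 0.3320 mol, so n(e⁻) = 2 × 0.3320 = 0.6640 mol.
The cells are in series, so the same 0.6640 mol of electrons passes through the second cell.
2 H⁺ + 2 e⁻ → H₂ — 2 mol e⁻ per mol H₂, so n(H₂) = 0.6640/2 = 0.3320 mol.
V = nRT/P = (0.3320 × 8.314 × 286) / (149 × 10³) = 0.00530 m³ = 5.30 L.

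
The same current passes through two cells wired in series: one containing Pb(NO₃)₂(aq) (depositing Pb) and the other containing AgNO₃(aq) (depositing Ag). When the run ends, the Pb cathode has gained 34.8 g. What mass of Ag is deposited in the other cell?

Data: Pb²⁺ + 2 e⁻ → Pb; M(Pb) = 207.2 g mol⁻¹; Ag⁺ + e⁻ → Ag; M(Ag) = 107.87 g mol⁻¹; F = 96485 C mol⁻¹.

n(Pb) = 34.8 / 207.2 = 0.1680 mol.
Since Pb²⁺ + 2 e⁻ → Pb, n(e⁻) passed = 2 × 0.1680 = 0.3359 mol.
Cells in series carry the same charge, so the same 0.3359 mol of electrons passes through cell 2.
Ag⁺ + e⁻ → Ag, so n(Ag) = 0.3359 / 1 = 0.3359 mol.
m(Ag) = 0.3359 × 107.87 = 36.2 g.

36.2 g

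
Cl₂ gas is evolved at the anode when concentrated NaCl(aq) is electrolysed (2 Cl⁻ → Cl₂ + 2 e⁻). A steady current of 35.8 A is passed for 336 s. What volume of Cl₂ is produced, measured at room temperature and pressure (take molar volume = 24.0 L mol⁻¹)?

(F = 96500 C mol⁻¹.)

Q = I·t = 35.80 A × 336.00 s = 12030 C.
n(e⁻) = Q/F = 12030 / 96500 = 0.1247 mol.
2 electrons are transferred per Cl₂ molecule, so n(Cl₂) = 0.1247 / 2 = 0.06233 mol.
V = n × V_m = 0.06233 × 24.0 = 1.50 L.

1.50 L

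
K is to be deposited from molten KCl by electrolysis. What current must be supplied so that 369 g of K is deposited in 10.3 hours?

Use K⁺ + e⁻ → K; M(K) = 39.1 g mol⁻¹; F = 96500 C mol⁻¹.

24.6 A

n(K) = 369 / 39.1 = 9.437 mol.
n(e⁻) = 1 × 9.437 = 9.437 mol.
Q = n(e⁻)·F = 9.437 × 96500 = 910700 C.
I = Q/t = 910700 / 37080 s = 24.6 A.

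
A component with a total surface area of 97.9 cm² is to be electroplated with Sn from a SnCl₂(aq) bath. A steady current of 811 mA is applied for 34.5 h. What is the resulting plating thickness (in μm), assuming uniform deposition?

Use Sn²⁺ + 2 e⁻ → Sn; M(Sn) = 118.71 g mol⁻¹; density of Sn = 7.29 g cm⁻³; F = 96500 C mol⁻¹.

868 μm

Q = I·t = 0.8110 × 124200 = 100700 C; n(e⁻) = 1.044 mol.
n(Sn) = n(e⁻)/2 = 0.5219 mol, so m = 0.5219 × 118.71 = 61.95 g.
Volume = m/ρ = 61.95 / 7.29 = 8.499 cm³.
Thickness = V/A = 8.499 / 97.9 = 0.0868 cm = 868 μm.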